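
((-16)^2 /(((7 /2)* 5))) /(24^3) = 1 /945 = 0.00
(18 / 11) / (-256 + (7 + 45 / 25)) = -15 / 2266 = -0.01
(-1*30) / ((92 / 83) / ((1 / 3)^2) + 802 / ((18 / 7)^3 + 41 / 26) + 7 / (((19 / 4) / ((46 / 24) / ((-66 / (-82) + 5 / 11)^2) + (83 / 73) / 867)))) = -160066695947481532800 / 293048361812935810813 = -0.55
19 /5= 3.80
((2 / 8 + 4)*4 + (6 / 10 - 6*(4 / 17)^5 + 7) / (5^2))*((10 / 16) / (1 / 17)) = 3071119971 / 16704200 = 183.85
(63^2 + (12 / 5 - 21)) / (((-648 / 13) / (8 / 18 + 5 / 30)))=-117689 / 2430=-48.43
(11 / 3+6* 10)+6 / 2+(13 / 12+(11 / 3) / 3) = 2483 / 36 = 68.97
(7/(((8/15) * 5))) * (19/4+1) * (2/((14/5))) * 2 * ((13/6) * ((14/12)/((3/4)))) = 10465/144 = 72.67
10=10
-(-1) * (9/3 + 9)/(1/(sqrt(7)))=12 * sqrt(7)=31.75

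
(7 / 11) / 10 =7 / 110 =0.06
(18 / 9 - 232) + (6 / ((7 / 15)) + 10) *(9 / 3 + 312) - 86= 6884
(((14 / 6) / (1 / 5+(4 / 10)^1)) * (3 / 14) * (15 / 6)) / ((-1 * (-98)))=25 / 1176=0.02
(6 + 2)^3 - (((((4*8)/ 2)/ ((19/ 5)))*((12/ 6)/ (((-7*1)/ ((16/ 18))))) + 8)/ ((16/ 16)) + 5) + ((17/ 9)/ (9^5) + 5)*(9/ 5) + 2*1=20068461011/ 39267585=511.07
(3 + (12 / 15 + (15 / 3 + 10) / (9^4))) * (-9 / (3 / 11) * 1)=-457358 / 3645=-125.48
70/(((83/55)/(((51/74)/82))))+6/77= 9070407/19390294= 0.47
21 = 21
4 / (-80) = -1 / 20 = -0.05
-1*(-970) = 970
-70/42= -5/3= -1.67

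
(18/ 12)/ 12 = 1/ 8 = 0.12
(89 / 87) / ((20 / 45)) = 267 / 116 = 2.30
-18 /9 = -2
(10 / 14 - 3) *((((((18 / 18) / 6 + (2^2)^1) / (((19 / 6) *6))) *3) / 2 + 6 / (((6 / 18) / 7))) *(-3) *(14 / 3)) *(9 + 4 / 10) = 3609976 / 95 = 37999.75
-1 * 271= -271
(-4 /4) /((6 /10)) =-5 /3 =-1.67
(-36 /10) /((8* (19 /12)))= -27 /95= -0.28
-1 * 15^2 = -225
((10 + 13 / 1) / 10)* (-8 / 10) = -46 / 25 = -1.84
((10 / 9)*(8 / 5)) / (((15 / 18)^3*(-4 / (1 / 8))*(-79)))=12 / 9875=0.00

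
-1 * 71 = -71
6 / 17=0.35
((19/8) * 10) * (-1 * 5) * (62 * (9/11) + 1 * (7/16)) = -4277375/704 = -6075.82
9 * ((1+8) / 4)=81 / 4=20.25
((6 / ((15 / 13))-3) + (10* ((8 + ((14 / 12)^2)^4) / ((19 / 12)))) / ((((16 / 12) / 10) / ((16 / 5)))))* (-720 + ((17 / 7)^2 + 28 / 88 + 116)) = -44248266726137 / 42661080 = -1037204.56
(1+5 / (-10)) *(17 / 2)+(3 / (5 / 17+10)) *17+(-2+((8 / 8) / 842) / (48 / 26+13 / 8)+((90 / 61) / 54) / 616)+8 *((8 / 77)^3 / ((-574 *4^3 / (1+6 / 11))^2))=182350076318803328161493 / 25309975364517484918200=7.20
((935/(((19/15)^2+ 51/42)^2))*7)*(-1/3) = -21647587500/78836641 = -274.59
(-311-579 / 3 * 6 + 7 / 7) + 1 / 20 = -29359 / 20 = -1467.95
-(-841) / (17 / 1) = 841 / 17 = 49.47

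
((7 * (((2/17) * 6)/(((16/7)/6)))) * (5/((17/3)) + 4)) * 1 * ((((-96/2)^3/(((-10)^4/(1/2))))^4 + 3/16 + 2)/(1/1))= 83742623434742818833/1411132812500000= 59344.25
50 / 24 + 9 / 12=17 / 6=2.83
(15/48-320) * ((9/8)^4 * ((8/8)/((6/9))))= -100678545/131072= -768.12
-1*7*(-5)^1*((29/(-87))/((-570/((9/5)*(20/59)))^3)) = 504/35217364025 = 0.00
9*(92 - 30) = 558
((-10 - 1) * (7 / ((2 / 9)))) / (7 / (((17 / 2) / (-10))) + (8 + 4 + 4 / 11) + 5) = -37.96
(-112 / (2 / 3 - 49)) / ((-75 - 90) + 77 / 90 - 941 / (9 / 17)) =-6048 / 5067547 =-0.00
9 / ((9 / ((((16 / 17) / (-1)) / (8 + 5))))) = -16 / 221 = -0.07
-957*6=-5742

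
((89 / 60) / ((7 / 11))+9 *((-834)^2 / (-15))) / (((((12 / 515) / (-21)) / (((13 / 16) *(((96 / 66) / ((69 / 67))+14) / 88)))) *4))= 1372753041899863 / 102592512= 13380635.83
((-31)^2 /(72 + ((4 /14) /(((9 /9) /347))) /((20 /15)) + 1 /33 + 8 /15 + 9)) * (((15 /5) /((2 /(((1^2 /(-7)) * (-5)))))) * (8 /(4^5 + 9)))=6342600 /124020947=0.05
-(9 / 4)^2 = -81 / 16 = -5.06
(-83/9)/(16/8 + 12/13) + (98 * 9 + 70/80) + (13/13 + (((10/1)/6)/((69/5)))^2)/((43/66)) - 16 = 80776827185/93353688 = 865.28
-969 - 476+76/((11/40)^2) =-53245/121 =-440.04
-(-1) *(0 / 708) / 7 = 0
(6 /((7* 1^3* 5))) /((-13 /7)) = -6 /65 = -0.09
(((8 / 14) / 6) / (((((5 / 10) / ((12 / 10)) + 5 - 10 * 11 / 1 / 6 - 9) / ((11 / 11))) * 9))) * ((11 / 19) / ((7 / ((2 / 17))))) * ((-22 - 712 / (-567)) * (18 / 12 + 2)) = 1035056 / 3034463229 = 0.00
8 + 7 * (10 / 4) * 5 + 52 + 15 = 325 / 2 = 162.50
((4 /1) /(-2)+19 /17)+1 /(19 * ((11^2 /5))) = -34400 /39083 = -0.88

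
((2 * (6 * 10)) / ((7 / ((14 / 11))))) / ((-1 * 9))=-80 / 33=-2.42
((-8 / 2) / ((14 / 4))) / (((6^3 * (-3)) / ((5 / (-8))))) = -5 / 4536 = -0.00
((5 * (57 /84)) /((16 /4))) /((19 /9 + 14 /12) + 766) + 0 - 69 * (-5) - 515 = -131822585 /775432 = -170.00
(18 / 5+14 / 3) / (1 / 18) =744 / 5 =148.80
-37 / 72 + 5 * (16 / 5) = 1115 / 72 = 15.49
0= 0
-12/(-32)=3/8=0.38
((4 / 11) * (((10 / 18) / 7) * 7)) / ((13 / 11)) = 0.17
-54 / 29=-1.86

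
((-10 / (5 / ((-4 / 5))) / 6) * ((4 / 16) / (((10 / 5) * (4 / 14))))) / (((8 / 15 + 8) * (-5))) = -0.00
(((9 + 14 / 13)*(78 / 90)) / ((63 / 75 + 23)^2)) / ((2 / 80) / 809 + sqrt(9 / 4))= 0.01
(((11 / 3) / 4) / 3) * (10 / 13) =55 / 234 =0.24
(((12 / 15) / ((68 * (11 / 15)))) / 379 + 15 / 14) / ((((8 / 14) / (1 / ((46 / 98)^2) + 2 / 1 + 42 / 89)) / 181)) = 63514450527993 / 26694173704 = 2379.34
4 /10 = 2 /5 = 0.40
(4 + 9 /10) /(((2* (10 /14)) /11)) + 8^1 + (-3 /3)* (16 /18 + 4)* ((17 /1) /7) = 213299 /6300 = 33.86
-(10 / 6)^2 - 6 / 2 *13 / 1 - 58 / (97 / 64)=-69880 / 873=-80.05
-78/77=-1.01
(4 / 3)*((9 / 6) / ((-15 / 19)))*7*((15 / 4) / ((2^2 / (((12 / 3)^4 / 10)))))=-2128 / 5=-425.60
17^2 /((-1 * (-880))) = 289 /880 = 0.33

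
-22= -22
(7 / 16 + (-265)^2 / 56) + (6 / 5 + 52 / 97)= 1256.19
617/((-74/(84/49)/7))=-3702/37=-100.05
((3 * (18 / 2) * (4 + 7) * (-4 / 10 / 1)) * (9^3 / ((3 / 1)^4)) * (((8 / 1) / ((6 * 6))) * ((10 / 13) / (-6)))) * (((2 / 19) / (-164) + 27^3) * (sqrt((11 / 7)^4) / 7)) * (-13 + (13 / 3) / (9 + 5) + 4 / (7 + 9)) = -6734738406495 / 2559466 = -2631306.06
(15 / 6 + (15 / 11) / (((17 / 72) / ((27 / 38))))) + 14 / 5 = 334109 / 35530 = 9.40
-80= -80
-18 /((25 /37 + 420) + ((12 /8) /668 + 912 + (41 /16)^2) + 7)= -9490944 /709840529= -0.01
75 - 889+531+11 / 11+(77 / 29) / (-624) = -5103149 / 18096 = -282.00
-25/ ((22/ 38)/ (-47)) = 22325/ 11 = 2029.55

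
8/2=4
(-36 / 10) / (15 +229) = -9 / 610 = -0.01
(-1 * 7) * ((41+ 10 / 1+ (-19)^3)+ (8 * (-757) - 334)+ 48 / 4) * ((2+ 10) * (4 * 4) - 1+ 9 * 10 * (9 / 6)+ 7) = 30736566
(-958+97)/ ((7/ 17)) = -2091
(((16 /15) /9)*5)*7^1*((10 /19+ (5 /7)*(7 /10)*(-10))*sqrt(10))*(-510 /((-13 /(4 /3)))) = -6473600*sqrt(10) /6669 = -3069.62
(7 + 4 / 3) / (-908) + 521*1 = 1419179 / 2724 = 520.99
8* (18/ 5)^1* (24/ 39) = 1152/ 65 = 17.72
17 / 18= 0.94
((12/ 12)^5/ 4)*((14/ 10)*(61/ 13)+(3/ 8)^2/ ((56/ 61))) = 1566053/ 931840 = 1.68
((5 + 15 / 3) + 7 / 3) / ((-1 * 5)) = -37 / 15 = -2.47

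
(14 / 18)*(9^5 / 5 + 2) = 413413 / 45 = 9186.96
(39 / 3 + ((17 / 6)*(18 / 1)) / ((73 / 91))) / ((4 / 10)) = 13975 / 73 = 191.44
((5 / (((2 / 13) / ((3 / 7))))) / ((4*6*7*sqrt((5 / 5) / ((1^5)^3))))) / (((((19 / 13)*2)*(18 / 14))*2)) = 845 / 76608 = 0.01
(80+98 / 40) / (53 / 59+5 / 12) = 291873 / 4655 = 62.70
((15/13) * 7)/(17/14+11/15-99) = -22050/264953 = -0.08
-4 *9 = -36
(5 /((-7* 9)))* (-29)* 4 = 580 /63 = 9.21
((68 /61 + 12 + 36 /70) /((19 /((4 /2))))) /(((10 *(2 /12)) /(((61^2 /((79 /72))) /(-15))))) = -255596832 /1313375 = -194.61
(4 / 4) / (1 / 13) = 13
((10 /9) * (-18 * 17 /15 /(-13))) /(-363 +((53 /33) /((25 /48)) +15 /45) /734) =-13725800 /2857553803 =-0.00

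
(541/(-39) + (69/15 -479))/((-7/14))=190426/195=976.54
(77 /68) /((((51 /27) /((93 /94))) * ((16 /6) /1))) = 193347 /869312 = 0.22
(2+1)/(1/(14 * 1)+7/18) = 189/29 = 6.52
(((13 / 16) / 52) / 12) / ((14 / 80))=0.01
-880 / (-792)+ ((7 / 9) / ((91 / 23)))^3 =1791737 / 1601613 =1.12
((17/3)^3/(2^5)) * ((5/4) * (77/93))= 1891505/321408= 5.89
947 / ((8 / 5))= 4735 / 8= 591.88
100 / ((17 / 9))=900 / 17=52.94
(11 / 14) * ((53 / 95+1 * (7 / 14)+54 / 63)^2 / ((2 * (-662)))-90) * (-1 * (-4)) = -2318674723299 / 8197082600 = -282.87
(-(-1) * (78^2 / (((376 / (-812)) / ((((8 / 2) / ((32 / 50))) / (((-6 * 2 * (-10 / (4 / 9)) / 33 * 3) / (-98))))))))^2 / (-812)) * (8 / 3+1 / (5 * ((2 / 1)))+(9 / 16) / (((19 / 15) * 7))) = -108688752938831065 / 290103552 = -374655022.97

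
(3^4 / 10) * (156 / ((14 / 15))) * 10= 13538.57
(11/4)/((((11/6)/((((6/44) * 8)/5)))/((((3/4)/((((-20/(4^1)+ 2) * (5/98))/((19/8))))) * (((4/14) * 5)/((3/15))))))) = -27.20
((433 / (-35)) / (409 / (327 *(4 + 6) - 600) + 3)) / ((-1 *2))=115611 / 58933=1.96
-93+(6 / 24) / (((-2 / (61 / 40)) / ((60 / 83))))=-123687 / 1328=-93.14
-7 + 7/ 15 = -98/ 15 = -6.53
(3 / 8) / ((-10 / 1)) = -3 / 80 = -0.04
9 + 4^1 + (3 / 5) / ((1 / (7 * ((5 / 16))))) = 229 / 16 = 14.31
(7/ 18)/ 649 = 7/ 11682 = 0.00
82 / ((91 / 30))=2460 / 91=27.03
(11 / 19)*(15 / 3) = 55 / 19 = 2.89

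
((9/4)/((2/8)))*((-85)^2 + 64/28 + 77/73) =33243138/511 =65055.06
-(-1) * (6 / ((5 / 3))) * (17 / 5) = 306 / 25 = 12.24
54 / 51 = 18 / 17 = 1.06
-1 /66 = -0.02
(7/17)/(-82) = -7/1394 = -0.01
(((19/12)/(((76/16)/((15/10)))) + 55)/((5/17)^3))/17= 32079/250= 128.32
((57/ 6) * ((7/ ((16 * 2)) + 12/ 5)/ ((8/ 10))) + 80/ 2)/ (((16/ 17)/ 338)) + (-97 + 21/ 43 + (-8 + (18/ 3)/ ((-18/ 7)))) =6717372433/ 264192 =25426.10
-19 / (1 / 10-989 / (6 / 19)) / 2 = 285 / 93952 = 0.00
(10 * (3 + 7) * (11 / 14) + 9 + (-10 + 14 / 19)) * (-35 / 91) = -52075 / 1729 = -30.12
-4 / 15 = -0.27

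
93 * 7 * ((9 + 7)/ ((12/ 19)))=16492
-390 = -390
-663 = -663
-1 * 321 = -321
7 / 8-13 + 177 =1319 / 8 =164.88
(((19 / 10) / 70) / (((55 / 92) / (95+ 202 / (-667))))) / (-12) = -1200097 / 3349500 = -0.36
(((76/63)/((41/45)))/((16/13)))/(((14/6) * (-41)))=-3705/329476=-0.01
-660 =-660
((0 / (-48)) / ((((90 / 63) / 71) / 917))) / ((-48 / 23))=0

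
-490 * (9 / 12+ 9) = -9555 / 2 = -4777.50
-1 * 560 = -560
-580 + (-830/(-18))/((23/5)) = -117985/207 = -569.98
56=56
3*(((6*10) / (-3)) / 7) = -60 / 7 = -8.57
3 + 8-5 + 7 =13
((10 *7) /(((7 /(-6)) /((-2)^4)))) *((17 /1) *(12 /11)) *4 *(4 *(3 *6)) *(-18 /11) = 1015234560 /121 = 8390368.26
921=921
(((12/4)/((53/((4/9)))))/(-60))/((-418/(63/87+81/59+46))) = 41147/852873615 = 0.00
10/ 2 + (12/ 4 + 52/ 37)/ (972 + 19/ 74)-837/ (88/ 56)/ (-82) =746312495/ 64896194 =11.50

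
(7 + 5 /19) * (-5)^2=3450 /19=181.58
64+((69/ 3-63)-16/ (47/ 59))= 184/ 47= 3.91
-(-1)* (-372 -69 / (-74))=-27459 / 74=-371.07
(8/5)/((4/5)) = 2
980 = 980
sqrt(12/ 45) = 2 * sqrt(15)/ 15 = 0.52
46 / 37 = 1.24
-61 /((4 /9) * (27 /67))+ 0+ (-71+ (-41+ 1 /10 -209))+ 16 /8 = -39569 /60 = -659.48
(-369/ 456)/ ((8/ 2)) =-123/ 608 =-0.20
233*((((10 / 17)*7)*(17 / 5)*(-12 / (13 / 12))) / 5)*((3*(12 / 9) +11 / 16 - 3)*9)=-7133994 / 65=-109753.75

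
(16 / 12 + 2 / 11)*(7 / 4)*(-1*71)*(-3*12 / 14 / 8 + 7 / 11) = -172175 / 2904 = -59.29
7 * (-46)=-322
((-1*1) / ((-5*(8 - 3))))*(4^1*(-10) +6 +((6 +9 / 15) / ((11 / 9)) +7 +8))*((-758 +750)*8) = 4352 / 125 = 34.82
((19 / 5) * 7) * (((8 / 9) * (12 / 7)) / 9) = 608 / 135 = 4.50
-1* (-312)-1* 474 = -162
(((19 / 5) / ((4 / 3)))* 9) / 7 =513 / 140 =3.66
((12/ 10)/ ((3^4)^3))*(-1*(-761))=1522/ 885735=0.00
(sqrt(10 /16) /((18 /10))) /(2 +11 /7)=7*sqrt(10) /180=0.12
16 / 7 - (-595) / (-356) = 1531 / 2492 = 0.61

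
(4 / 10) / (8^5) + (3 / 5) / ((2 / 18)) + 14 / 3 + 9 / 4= 3026947 / 245760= 12.32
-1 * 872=-872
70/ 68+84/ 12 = 273/ 34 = 8.03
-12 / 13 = -0.92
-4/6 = -0.67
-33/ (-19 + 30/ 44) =726/ 403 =1.80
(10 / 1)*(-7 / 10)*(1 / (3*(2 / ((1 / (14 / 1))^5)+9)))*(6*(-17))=238 / 1075657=0.00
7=7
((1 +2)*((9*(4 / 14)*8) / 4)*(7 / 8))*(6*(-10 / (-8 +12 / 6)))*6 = 810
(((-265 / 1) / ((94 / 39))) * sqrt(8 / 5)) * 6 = -12402 * sqrt(10) / 47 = -834.44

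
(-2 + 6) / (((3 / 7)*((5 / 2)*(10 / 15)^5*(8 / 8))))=567 / 20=28.35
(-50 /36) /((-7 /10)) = 125 /63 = 1.98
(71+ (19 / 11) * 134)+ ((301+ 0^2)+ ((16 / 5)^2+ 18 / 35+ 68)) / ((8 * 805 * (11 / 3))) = 3749728371 / 12397000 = 302.47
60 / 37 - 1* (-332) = 12344 / 37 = 333.62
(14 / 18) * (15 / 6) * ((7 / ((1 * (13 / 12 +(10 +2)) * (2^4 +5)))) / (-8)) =-35 / 5652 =-0.01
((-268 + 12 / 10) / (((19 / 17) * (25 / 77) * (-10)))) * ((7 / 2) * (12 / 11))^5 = 10373355157536 / 173861875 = 59664.35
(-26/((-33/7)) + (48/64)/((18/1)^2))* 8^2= 353.12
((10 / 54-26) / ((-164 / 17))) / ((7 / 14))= 289 / 54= 5.35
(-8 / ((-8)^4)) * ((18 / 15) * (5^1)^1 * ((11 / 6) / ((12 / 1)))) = -11 / 6144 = -0.00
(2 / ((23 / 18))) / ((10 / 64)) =1152 / 115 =10.02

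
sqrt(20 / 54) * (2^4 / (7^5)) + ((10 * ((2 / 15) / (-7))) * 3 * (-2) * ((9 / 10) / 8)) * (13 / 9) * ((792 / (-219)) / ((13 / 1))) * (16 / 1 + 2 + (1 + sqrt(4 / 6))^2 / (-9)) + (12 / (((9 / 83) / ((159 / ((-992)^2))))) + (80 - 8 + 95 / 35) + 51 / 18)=16 * sqrt(30) / 151263 + 88 * sqrt(6) / 22995 + 61941721243 / 808162560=76.66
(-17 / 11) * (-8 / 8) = 17 / 11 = 1.55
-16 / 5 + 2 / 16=-123 / 40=-3.08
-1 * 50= -50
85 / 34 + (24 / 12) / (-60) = 37 / 15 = 2.47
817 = 817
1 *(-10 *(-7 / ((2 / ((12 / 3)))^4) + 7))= 1050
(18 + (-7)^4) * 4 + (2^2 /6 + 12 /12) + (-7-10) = 28982 /3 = 9660.67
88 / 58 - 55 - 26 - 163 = -7032 / 29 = -242.48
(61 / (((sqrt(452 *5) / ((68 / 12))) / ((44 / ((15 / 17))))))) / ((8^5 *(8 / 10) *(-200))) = -193919 *sqrt(565) / 66650112000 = -0.00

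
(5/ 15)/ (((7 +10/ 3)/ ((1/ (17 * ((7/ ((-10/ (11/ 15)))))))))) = -0.00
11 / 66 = 1 / 6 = 0.17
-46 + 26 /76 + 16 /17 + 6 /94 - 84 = -3906159 /30362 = -128.65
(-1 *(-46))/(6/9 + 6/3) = 69/4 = 17.25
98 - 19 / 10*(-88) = 1326 / 5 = 265.20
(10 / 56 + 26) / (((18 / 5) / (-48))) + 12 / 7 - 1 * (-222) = -376 / 3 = -125.33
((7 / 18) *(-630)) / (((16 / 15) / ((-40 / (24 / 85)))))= 520625 / 16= 32539.06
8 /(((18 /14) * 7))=8 /9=0.89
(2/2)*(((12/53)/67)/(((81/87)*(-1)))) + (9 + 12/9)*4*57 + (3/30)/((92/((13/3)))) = 69271803449/29402280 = 2356.00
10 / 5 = 2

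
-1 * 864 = -864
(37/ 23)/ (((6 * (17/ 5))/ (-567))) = -34965/ 782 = -44.71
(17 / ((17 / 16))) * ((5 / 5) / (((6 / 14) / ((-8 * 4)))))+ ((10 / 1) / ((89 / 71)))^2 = -26876564 / 23763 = -1131.03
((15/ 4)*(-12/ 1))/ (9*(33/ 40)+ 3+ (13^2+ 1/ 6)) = -5400/ 21551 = -0.25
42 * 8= 336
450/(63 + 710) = 450/773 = 0.58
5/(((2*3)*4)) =5/24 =0.21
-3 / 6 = -1 / 2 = -0.50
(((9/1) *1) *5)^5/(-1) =-184528125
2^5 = 32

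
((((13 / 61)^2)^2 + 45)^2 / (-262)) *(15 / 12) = -485303625288821045 / 50227316005287622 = -9.66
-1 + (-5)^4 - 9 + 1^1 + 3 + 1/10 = 6191/10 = 619.10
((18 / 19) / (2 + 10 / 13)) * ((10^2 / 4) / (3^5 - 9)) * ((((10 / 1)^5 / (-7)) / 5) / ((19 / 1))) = -125000 / 22743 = -5.50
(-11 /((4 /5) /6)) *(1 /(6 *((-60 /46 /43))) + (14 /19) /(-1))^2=-4995745931 /1559520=-3203.39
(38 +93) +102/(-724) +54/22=530855/3982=133.31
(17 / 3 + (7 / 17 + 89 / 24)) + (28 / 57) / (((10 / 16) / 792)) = 8168941 / 12920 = 632.27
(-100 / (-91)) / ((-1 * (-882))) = 50 / 40131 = 0.00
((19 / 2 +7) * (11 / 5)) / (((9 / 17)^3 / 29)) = 7094.53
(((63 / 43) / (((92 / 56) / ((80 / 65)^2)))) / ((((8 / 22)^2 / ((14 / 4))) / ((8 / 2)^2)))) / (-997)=-95622912 / 166639577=-0.57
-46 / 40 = -23 / 20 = -1.15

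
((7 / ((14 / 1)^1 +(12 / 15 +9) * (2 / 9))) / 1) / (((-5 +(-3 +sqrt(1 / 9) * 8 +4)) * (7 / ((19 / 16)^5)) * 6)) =-111424455 / 6106906624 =-0.02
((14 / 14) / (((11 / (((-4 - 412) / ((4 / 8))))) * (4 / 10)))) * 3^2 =-18720 / 11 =-1701.82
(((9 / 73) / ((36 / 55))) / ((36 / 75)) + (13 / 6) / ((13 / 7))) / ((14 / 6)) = 5463 / 8176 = 0.67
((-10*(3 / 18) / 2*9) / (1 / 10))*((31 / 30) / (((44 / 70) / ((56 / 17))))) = -75950 / 187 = -406.15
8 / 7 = 1.14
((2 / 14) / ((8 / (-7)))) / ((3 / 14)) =-7 / 12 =-0.58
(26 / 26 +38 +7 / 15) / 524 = 0.08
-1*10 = -10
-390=-390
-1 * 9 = -9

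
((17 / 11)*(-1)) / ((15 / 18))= -102 / 55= -1.85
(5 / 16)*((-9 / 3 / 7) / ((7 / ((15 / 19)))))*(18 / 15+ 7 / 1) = -0.12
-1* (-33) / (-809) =-33 / 809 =-0.04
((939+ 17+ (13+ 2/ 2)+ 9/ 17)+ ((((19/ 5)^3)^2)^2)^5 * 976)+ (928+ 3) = 881281789722811803712067778733938065441103783732177988516706166909700564475565942/ 14745149545802860302501358091831207275390625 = 59767572175872889231872130000000000000.00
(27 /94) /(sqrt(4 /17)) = 27 * sqrt(17) /188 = 0.59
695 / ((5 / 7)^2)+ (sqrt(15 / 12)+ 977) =sqrt(5) / 2+ 11696 / 5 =2340.32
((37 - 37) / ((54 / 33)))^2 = 0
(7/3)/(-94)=-7/282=-0.02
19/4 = 4.75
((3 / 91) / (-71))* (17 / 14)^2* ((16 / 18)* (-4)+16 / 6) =578 / 949767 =0.00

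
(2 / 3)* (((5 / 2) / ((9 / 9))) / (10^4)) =1 / 6000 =0.00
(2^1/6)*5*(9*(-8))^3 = -622080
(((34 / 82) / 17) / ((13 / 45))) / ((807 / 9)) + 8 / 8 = 143512 / 143377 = 1.00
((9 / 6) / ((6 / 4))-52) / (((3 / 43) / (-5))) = 3655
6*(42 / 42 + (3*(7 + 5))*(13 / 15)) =966 / 5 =193.20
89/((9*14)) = 89/126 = 0.71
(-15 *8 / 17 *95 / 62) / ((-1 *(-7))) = -5700 / 3689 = -1.55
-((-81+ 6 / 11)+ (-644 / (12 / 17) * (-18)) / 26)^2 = -303778.27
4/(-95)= -4/95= -0.04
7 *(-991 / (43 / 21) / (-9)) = 48559 / 129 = 376.43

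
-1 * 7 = -7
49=49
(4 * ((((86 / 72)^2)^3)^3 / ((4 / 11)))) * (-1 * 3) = -2778592669308478668930028873139 / 3438141599496845182057316352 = -808.17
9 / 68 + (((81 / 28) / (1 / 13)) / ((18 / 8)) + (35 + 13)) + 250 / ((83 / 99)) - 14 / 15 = 214591303 / 592620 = 362.11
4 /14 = 2 /7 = 0.29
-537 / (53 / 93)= -49941 / 53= -942.28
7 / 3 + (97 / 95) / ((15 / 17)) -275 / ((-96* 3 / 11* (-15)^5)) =3.49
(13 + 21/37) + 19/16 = 8735/592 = 14.76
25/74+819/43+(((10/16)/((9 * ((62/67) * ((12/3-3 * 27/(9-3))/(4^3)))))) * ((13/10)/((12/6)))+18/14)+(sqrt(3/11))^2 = 26774084989/1298819214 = 20.61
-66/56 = -33/28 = -1.18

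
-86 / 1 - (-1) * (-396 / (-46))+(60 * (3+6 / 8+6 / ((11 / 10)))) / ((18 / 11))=11965 / 46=260.11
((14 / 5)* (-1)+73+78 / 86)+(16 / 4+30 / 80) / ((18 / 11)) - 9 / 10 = 2256383 / 30960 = 72.88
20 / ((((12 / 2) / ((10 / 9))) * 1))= 100 / 27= 3.70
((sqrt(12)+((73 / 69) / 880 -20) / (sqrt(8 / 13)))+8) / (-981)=-8 / 981 -2 * sqrt(3) / 981+1214327 * sqrt(26) / 238265280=0.01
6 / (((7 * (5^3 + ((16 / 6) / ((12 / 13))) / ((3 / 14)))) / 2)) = 324 / 26173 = 0.01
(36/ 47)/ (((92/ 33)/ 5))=1485/ 1081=1.37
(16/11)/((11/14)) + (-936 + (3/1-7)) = -938.15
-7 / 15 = -0.47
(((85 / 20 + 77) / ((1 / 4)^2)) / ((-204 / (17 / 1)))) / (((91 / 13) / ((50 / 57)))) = -16250 / 1197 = -13.58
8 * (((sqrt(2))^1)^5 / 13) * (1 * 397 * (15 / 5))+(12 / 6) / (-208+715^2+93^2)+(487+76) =4709.04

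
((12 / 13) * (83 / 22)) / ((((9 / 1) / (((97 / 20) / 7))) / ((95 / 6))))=152969 / 36036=4.24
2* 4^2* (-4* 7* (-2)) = 1792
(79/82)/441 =79/36162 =0.00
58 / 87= 2 / 3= 0.67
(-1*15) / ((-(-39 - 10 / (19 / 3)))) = -95 / 257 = -0.37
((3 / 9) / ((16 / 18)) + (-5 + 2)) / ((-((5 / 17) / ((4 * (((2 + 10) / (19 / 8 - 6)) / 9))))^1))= -1904 / 145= -13.13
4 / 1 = 4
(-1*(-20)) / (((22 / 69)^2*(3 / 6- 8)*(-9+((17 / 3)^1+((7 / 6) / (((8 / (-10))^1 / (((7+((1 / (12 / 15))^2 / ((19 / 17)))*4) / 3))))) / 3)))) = 17368128 / 3558005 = 4.88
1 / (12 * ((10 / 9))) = 3 / 40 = 0.08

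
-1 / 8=-0.12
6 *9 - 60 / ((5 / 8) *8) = 42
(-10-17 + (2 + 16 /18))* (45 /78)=-1085 /78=-13.91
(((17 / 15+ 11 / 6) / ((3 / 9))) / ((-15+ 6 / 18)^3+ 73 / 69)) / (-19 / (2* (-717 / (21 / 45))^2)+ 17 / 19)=-4858654624911 / 1540522321611115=-0.00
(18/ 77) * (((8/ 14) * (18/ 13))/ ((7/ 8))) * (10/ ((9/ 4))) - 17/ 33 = 62437/ 147147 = 0.42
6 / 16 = 3 / 8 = 0.38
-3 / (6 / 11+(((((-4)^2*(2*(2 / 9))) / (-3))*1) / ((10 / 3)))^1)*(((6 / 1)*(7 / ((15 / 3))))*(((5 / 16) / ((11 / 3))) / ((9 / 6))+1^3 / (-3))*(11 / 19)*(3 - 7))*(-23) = -3490641 / 1558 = -2240.46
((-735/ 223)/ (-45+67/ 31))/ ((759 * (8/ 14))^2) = 372155/ 909882302208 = 0.00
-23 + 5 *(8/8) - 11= -29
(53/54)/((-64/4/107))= -5671/864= -6.56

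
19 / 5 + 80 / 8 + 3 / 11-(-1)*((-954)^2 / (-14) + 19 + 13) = -25010452 / 385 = -64962.21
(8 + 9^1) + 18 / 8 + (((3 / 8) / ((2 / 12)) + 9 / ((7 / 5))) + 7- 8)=377 / 14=26.93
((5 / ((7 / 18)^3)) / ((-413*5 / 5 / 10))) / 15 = -19440 / 141659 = -0.14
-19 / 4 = -4.75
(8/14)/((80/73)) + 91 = 12813/140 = 91.52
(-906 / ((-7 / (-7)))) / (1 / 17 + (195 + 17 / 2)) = -10268 / 2307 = -4.45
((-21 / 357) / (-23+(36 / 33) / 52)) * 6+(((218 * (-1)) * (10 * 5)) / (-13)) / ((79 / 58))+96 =20412191935 / 28685137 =711.59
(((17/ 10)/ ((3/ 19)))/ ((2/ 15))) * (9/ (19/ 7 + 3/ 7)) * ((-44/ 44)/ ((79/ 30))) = -305235/ 3476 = -87.81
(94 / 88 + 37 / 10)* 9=42.91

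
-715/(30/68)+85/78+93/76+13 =-1586089/988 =-1605.35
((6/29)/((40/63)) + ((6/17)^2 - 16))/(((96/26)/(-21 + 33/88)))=372717917/4291072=86.86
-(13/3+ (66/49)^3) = -2391925/352947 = -6.78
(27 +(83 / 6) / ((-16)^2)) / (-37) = -41555 / 56832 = -0.73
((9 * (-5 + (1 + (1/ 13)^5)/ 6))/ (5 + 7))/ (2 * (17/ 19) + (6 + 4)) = -25572803/ 83169632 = -0.31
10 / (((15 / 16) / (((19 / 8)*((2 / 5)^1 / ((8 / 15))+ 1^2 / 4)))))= 76 / 3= 25.33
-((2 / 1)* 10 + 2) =-22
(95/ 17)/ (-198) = -95/ 3366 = -0.03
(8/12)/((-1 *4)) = -1/6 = -0.17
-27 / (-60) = 9 / 20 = 0.45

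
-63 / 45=-7 / 5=-1.40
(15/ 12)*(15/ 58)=75/ 232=0.32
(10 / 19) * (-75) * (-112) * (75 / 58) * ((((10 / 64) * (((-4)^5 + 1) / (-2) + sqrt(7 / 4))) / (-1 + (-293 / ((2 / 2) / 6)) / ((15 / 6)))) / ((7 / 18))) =-6473671875 / 3880142- 6328125 * sqrt(7) / 3880142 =-1672.73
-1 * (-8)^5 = 32768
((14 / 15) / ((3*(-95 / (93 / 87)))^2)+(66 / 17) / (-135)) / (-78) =250356466 / 679345187625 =0.00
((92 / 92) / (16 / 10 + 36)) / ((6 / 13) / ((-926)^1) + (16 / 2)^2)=30095 / 72420044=0.00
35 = 35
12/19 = 0.63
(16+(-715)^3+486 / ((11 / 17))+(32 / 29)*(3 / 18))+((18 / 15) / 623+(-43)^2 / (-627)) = -6901119572368174 / 18880015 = -365525110.67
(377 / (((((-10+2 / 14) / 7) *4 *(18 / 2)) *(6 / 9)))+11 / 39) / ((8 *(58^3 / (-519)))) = 40495321 / 11200989696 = 0.00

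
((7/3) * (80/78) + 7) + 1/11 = 12206/1287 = 9.48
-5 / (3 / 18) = -30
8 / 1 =8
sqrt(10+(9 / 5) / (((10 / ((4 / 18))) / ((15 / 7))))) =sqrt(12355) / 35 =3.18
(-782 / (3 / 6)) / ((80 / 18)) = -3519 / 10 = -351.90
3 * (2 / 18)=1 / 3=0.33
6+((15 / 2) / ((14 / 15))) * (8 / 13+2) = 4917 / 182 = 27.02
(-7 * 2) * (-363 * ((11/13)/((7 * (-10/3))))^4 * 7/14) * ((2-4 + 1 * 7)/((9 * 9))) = 0.00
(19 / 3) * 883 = 16777 / 3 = 5592.33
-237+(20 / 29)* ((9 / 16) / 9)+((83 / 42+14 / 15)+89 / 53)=-150002921 / 645540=-232.37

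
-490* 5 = -2450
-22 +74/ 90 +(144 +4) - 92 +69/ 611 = 960542/ 27495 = 34.94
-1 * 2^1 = -2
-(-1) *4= 4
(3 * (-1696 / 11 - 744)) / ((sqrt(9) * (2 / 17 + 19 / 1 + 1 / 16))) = -2687360 / 57387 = -46.83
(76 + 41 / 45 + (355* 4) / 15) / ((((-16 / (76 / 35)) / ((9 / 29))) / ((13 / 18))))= -5.22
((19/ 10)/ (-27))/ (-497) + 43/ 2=1442552/ 67095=21.50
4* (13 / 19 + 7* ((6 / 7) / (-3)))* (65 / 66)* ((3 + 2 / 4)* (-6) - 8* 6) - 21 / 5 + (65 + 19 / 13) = 5704573 / 13585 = 419.92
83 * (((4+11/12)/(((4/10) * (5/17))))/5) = 83249/120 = 693.74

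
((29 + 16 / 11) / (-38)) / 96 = -335 / 40128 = -0.01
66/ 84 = 0.79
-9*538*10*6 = -290520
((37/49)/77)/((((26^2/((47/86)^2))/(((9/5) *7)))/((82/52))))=30159477/350328698720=0.00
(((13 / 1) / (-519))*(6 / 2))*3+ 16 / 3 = 2651 / 519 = 5.11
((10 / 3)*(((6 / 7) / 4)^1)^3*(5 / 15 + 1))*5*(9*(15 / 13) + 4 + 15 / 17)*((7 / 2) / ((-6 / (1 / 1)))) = -6025 / 3094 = -1.95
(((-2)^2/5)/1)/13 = 4/65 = 0.06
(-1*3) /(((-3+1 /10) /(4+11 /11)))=150 /29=5.17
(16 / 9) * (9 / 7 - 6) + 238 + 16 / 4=4906 / 21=233.62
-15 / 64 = -0.23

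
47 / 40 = 1.18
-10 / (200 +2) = -5 / 101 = -0.05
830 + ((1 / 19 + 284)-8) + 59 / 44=925781 / 836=1107.39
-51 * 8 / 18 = -68 / 3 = -22.67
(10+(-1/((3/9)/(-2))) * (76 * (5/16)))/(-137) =-305/274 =-1.11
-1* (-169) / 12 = 169 / 12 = 14.08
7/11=0.64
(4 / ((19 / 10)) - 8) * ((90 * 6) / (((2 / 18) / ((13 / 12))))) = -589680 / 19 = -31035.79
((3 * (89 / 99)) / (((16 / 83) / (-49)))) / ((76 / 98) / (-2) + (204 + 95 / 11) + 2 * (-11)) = -3.60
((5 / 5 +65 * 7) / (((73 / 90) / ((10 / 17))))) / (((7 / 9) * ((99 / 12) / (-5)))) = -24624000 / 95557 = -257.69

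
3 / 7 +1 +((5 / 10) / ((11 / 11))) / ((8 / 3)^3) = 10429 / 7168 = 1.45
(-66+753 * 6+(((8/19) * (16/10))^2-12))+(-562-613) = 29470721/9025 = 3265.45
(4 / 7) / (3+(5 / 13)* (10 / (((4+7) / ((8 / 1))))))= 572 / 5803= 0.10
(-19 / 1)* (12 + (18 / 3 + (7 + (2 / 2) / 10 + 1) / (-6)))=-6327 / 20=-316.35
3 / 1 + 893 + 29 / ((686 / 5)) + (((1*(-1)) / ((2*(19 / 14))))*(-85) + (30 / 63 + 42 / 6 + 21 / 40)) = 731620591 / 782040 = 935.53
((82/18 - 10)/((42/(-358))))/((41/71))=80.36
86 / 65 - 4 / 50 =404 / 325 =1.24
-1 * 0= 0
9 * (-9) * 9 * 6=-4374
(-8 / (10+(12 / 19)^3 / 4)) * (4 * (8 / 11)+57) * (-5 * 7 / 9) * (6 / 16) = 158202835 / 2277726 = 69.46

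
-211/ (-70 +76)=-211/ 6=-35.17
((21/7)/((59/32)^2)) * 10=30720/3481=8.83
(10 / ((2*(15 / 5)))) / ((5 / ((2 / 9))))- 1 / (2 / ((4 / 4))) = -23 / 54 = -0.43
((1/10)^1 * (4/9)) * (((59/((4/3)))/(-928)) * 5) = -59/5568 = -0.01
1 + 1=2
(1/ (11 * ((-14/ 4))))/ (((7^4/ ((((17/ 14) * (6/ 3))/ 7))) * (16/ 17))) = -289/ 72471784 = -0.00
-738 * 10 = -7380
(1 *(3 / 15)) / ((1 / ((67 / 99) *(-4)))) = -268 / 495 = -0.54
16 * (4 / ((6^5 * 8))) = 1 / 972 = 0.00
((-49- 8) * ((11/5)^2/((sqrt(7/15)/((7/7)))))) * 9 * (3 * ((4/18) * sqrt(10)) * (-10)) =82764 * sqrt(42)/7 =76624.57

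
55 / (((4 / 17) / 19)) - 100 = 17365 / 4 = 4341.25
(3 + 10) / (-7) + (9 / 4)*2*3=163 / 14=11.64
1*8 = 8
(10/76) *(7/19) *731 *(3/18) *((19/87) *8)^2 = 409360/22707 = 18.03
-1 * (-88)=88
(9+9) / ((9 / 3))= 6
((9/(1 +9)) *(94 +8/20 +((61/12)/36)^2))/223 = 88105133/231206400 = 0.38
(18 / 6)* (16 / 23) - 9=-159 / 23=-6.91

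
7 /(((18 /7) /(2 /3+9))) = 1421 /54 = 26.31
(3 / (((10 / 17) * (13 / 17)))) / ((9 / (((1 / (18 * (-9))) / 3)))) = -289 / 189540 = -0.00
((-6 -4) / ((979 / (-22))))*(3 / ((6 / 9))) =90 / 89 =1.01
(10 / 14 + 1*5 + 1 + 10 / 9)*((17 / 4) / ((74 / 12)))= 8381 / 1554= 5.39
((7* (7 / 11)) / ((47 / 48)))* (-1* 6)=-14112 / 517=-27.30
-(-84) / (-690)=-14 / 115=-0.12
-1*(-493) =493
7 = 7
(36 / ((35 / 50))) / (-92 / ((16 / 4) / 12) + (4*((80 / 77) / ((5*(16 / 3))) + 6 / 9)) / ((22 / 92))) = -32670 / 167831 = -0.19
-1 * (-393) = 393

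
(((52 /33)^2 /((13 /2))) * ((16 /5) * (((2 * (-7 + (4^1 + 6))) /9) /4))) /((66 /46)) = 76544 /539055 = 0.14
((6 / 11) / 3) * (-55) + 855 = 845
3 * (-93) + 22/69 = -19229/69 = -278.68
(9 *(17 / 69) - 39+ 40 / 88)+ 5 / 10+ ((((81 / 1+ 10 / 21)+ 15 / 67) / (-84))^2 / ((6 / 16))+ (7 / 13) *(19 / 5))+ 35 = 322231636933781 / 86141397372030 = 3.74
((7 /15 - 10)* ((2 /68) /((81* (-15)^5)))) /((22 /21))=91 /20913187500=0.00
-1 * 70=-70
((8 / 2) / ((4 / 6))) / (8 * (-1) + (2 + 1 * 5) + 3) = 3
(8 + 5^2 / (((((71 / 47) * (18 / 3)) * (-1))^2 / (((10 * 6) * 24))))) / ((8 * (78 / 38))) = 1780718 / 65533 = 27.17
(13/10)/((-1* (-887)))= 13/8870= 0.00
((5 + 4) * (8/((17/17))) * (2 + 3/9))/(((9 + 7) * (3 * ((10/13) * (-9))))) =-91/180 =-0.51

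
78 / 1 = 78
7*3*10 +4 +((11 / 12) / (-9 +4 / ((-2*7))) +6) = 171523 / 780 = 219.90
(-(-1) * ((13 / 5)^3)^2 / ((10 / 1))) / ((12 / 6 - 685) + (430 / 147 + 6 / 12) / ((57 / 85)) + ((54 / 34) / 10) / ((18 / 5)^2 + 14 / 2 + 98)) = -35571415092759 / 780586231718750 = -0.05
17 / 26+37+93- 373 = -6301 / 26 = -242.35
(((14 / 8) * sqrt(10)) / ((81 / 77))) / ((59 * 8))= 0.01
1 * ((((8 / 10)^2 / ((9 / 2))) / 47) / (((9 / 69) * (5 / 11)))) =8096 / 158625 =0.05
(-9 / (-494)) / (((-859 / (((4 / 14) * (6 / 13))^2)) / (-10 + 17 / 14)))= 39852 / 12299032291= 0.00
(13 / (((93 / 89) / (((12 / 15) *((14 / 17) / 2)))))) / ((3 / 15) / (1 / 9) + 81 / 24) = 259168 / 327267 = 0.79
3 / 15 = 1 / 5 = 0.20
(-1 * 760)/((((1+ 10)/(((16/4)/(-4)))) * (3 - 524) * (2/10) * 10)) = -380/5731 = -0.07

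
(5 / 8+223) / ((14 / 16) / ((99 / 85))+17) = 177111 / 14059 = 12.60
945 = 945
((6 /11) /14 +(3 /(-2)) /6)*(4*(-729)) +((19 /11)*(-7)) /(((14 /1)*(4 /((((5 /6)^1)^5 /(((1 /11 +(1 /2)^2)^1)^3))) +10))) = 32773863865 /53264288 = 615.31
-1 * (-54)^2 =-2916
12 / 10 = 6 / 5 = 1.20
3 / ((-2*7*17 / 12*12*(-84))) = 1 / 6664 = 0.00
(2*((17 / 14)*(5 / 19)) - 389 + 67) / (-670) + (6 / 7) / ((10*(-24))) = 169691 / 356440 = 0.48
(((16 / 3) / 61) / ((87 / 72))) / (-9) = -128 / 15921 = -0.01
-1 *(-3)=3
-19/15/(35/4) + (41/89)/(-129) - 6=-12353077/2009175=-6.15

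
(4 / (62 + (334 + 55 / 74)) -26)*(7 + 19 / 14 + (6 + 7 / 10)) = -23654178 / 60445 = -391.33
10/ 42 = 5/ 21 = 0.24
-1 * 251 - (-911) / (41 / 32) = 18861 / 41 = 460.02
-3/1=-3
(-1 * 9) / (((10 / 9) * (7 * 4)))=-81 / 280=-0.29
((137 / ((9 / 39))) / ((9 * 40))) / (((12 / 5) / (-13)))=-23153 / 2592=-8.93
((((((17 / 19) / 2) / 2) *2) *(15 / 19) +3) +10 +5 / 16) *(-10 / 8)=-394665 / 23104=-17.08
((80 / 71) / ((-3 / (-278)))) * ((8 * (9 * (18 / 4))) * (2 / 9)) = 533760 / 71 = 7517.75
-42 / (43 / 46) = -1932 / 43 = -44.93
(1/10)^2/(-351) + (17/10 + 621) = 21856769/35100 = 622.70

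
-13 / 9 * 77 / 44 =-91 / 36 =-2.53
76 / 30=38 / 15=2.53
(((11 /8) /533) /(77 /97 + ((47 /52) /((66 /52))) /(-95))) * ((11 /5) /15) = 2453033 /5097942460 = 0.00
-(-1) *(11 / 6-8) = -37 / 6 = -6.17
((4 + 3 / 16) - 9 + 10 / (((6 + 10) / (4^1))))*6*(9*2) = -999 / 4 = -249.75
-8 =-8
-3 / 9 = -1 / 3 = -0.33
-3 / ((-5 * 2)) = 3 / 10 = 0.30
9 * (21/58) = 189/58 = 3.26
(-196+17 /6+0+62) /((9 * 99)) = -787 /5346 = -0.15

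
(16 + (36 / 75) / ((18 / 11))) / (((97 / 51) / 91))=1890434 / 2425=779.56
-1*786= -786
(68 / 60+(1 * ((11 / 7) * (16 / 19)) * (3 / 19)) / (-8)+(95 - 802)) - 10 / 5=-26832676 / 37905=-707.89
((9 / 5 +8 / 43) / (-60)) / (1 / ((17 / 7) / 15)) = -1037 / 193500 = -0.01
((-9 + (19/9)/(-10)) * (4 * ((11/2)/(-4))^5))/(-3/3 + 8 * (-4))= -5.49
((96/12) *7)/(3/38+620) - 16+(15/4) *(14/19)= -11771325/895394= -13.15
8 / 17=0.47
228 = 228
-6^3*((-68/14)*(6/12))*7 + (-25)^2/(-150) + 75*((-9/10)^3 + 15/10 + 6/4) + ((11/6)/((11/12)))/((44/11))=460639/120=3838.66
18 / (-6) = -3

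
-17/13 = -1.31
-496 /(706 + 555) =-0.39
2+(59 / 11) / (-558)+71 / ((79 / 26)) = 12295891 / 484902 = 25.36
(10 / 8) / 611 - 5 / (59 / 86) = -1050625 / 144196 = -7.29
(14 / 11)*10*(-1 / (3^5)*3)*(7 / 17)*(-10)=9800 / 15147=0.65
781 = 781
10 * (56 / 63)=80 / 9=8.89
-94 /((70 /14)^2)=-94 /25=-3.76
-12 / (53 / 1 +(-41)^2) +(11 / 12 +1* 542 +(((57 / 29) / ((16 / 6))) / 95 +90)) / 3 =636523873 / 3017160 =210.97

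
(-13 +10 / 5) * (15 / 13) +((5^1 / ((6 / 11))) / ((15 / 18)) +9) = 95 / 13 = 7.31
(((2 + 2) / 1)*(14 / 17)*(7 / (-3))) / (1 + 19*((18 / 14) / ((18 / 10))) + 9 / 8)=-21952 / 44829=-0.49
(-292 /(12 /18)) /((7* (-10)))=219 /35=6.26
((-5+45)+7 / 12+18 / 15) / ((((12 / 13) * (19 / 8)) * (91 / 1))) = 2507 / 11970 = 0.21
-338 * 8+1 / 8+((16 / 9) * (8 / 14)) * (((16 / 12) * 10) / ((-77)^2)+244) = -22017172795 / 8964648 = -2456.00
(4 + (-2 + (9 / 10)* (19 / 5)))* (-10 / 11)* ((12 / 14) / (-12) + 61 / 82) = -52303 / 15785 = -3.31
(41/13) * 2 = 82/13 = 6.31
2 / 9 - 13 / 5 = -107 / 45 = -2.38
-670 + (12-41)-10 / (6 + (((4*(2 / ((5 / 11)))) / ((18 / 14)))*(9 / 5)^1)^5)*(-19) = -30999237738954562 / 44347980925163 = -699.00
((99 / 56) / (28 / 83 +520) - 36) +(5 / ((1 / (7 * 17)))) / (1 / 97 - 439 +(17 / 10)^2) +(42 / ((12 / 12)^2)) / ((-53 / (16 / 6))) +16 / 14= -113576161175987 / 2963012014816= -38.33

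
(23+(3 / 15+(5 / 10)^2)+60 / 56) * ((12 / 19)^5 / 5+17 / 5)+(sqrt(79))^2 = 56458025739 / 346653860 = 162.87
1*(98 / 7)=14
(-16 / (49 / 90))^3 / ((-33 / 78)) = 59990.14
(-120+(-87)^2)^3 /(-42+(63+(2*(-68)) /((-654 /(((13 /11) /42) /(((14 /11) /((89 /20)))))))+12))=397364445708031620 /31745209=12517304444.52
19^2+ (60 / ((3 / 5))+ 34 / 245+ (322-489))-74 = 53934 / 245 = 220.14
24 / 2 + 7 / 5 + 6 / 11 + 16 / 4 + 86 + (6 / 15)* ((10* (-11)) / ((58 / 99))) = 46003 / 1595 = 28.84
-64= -64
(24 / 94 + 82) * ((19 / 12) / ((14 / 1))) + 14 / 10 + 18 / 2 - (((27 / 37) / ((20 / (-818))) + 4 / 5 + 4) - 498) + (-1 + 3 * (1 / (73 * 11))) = 541.75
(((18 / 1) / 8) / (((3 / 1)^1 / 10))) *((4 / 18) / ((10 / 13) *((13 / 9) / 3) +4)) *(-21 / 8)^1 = -945 / 944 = -1.00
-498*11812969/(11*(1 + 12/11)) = -5882858562/23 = -255776459.22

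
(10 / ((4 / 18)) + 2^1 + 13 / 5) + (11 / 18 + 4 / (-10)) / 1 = 49.81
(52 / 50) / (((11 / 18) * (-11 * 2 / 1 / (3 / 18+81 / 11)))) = -19383 / 33275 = -0.58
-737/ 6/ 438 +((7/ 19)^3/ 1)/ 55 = -277128161/ 991399860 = -0.28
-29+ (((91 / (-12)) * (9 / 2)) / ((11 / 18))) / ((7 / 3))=-2329 / 44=-52.93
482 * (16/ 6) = 3856/ 3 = 1285.33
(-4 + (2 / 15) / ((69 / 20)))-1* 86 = -18622 / 207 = -89.96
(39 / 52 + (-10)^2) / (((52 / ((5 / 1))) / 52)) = 2015 / 4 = 503.75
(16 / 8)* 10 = 20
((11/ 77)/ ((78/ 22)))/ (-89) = -11/ 24297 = -0.00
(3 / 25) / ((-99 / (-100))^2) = 400 / 3267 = 0.12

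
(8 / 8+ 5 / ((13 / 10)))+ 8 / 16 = 139 / 26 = 5.35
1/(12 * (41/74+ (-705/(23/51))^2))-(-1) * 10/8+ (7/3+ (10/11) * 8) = 137087102165993/12627702323148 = 10.86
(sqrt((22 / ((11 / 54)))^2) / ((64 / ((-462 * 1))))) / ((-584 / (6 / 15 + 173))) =5407479 / 23360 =231.48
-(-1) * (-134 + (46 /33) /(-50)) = -134.03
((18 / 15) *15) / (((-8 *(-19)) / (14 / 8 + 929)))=33507 / 304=110.22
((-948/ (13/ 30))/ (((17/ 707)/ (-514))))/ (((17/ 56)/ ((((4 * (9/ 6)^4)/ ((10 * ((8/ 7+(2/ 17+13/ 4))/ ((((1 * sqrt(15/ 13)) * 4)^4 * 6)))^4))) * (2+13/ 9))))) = 10229850033999270267567113168014540800000000/ 225329653313830116183613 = 45399484193727244892.95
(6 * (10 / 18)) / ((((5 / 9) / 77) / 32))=14784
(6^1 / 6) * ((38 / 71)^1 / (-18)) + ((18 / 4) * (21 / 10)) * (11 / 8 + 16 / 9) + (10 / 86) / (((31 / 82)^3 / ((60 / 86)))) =176079070784807 / 5631743072160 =31.27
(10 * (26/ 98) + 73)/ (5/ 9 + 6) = 33363/ 2891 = 11.54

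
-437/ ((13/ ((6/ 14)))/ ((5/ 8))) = -6555/ 728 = -9.00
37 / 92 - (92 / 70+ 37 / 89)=-380533 / 286580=-1.33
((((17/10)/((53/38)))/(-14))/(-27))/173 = 323/17329410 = 0.00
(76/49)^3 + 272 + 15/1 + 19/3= 104848048/352947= 297.06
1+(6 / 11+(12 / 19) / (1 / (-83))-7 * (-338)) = 483861 / 209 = 2315.12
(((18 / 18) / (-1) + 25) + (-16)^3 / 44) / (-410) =76 / 451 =0.17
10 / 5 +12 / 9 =10 / 3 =3.33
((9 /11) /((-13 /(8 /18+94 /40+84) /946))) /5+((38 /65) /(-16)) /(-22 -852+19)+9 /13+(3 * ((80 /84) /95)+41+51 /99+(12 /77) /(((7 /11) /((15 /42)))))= -1662708138061 /1677475800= -991.20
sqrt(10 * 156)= 2 * sqrt(390)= 39.50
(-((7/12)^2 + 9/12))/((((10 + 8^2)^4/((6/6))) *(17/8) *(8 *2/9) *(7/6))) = -471/57094440704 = -0.00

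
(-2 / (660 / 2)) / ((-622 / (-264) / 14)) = -56 / 1555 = -0.04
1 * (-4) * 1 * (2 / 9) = -0.89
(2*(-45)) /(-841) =90 /841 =0.11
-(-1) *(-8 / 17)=-8 / 17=-0.47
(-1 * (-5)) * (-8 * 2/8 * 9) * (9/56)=-405/28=-14.46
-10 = -10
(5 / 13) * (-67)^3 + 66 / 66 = -1503802 / 13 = -115677.08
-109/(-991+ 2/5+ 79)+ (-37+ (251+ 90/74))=36315519/168646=215.34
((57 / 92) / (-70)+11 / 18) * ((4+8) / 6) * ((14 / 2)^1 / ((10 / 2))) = 34907 / 20700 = 1.69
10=10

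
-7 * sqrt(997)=-221.03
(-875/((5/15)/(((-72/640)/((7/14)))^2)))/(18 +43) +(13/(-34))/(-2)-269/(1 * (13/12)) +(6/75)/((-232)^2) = -4540360602163/18140033600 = -250.30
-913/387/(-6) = 913/2322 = 0.39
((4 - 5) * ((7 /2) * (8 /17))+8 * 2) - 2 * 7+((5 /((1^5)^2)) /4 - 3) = -95 /68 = -1.40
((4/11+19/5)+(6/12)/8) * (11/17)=3719/1360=2.73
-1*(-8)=8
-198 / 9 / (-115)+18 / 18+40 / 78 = 7643 / 4485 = 1.70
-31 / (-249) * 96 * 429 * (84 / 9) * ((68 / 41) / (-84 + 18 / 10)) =-1350469120 / 1398633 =-965.56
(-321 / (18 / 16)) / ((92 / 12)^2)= -2568 / 529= -4.85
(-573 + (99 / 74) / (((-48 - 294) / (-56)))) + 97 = -475.78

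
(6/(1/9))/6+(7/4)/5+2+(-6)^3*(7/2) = -14893/20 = -744.65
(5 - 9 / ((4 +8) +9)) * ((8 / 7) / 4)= 1.31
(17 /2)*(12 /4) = 51 /2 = 25.50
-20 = -20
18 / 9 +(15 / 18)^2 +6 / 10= 593 / 180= 3.29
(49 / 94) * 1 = 49 / 94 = 0.52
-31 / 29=-1.07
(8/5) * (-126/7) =-144/5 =-28.80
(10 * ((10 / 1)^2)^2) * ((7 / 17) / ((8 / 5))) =437500 / 17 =25735.29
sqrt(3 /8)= sqrt(6) /4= 0.61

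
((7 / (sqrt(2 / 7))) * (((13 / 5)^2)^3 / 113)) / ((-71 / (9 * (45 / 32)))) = -2736800703 * sqrt(14) / 1604600000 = -6.38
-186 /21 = -62 /7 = -8.86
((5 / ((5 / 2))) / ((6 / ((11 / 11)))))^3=0.04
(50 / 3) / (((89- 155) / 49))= -1225 / 99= -12.37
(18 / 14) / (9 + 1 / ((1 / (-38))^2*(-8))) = -18 / 2401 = -0.01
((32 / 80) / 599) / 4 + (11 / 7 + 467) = 19647207 / 41930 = 468.57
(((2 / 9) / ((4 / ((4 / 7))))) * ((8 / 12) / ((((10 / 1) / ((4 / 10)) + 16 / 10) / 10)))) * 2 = 400 / 25137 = 0.02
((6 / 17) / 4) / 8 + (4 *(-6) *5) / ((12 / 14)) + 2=-37533 / 272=-137.99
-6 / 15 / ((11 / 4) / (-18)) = 144 / 55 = 2.62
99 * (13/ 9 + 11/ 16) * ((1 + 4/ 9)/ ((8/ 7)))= 307307/ 1152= 266.76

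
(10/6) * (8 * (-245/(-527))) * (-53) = -519400/1581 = -328.53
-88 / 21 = -4.19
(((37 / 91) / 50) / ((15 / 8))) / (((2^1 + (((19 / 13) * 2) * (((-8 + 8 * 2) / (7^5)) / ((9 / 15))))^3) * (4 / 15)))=114505079612169519 / 14081030148210640850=0.01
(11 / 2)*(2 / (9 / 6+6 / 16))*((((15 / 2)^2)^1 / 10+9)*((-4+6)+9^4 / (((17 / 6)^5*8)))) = 3954095574 / 7099285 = 556.97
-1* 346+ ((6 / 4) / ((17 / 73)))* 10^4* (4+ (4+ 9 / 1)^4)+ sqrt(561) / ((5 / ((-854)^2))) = 729316* sqrt(561) / 5+ 31278669118 / 17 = 1843376546.69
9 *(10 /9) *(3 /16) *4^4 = 480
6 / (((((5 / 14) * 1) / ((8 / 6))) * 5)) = 112 / 25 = 4.48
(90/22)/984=0.00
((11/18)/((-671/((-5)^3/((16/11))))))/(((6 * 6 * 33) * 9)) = 125/17076096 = 0.00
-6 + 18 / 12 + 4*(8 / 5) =1.90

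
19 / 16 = 1.19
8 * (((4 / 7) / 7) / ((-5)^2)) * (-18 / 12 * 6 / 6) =-0.04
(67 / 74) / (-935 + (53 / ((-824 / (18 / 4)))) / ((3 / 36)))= -13802 / 14306087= -0.00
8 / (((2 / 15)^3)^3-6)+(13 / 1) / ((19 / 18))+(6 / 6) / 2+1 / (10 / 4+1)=361021586998465 / 30677800713154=11.77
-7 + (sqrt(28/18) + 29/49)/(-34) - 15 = -36681/1666 - sqrt(14)/102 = -22.05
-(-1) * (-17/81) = -17/81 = -0.21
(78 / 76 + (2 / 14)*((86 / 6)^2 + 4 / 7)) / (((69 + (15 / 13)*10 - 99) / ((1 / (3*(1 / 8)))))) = -6635213 / 1508220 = -4.40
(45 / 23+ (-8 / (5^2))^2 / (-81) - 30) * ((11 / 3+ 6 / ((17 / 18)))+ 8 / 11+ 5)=-288470709898 / 653214375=-441.62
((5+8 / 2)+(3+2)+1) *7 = 105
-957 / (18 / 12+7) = -1914 / 17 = -112.59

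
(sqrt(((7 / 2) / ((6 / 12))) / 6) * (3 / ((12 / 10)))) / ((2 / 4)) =5 * sqrt(42) / 6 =5.40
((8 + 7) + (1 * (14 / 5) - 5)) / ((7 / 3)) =192 / 35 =5.49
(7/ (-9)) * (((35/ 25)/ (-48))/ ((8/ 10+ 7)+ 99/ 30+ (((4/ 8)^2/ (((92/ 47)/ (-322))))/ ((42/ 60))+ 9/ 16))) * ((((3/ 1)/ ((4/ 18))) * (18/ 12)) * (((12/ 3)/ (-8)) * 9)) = 0.04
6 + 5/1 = 11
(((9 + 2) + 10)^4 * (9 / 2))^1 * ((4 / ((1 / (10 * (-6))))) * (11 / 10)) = -231043428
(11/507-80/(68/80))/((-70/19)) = 2201321/86190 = 25.54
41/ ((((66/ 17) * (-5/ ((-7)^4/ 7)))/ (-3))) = 239071/ 110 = 2173.37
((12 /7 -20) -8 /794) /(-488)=12711 /339038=0.04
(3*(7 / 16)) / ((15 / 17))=119 / 80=1.49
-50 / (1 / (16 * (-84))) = 67200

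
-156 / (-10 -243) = 156 / 253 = 0.62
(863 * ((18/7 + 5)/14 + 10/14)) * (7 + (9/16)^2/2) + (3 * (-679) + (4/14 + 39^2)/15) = 4378745627/752640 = 5817.85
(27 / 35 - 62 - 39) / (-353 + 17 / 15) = 5262 / 18473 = 0.28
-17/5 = -3.40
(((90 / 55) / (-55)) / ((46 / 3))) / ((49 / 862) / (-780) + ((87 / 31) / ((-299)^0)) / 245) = -5515100136 / 32351353639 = -0.17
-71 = -71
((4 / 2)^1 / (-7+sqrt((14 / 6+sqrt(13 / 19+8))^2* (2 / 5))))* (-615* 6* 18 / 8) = 4732425 / (-sqrt(10)* (133+3* sqrt(3135))+1995) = 4536.28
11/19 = 0.58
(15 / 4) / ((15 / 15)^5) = 15 / 4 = 3.75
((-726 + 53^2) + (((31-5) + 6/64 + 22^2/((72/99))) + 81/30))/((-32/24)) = -1333101/640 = -2082.97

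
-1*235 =-235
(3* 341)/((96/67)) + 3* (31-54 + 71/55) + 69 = 717.84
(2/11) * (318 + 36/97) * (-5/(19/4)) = -1235280/20273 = -60.93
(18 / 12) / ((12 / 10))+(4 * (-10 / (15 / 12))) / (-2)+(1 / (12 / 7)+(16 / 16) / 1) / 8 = 1675 / 96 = 17.45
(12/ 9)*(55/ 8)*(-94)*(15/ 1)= -12925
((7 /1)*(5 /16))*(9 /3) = 105 /16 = 6.56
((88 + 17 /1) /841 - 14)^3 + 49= -1559769588580 /594823321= -2622.24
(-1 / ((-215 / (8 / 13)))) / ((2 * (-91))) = -4 / 254345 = -0.00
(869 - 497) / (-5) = -372 / 5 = -74.40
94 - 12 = 82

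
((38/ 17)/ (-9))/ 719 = -38/ 110007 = -0.00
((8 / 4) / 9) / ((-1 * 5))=-2 / 45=-0.04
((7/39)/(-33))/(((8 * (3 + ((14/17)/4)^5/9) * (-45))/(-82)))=-3259991672/7894285895925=-0.00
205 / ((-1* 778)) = -0.26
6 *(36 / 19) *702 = 151632 / 19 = 7980.63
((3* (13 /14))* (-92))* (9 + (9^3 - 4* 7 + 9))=-1289886 /7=-184269.43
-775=-775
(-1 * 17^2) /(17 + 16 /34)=-4913 /297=-16.54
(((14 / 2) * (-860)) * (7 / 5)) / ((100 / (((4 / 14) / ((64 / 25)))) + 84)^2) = -43 / 4900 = -0.01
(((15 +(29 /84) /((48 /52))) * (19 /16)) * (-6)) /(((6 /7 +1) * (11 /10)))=-1472215 /27456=-53.62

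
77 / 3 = 25.67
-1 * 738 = -738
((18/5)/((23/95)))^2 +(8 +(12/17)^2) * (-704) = -880851100/152881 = -5761.68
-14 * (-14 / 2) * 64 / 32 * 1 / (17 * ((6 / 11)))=1078 / 51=21.14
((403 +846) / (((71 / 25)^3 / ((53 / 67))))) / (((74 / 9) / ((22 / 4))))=102398484375 / 3549045476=28.85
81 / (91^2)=81 / 8281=0.01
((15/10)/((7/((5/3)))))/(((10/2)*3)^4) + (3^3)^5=14348907.00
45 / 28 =1.61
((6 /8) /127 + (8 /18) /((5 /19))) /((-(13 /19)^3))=-5.29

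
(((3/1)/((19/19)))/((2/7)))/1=21/2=10.50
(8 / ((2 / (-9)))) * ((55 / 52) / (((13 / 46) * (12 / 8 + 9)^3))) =-20240 / 173901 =-0.12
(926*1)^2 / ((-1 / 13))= -11147188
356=356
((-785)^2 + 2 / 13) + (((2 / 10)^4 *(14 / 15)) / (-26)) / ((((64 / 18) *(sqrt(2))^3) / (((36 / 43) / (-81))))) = 7 *sqrt(2) / 167700000 + 8010927 / 13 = 616225.15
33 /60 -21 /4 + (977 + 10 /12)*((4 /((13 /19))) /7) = 811.95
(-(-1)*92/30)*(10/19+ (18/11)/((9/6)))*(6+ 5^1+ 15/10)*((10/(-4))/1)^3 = -2429375/2508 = -968.65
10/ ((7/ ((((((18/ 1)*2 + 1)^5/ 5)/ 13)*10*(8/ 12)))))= 2773758280/ 273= 10160286.74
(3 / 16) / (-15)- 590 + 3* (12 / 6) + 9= -46001 / 80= -575.01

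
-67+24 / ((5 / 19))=121 / 5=24.20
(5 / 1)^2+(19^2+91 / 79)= 387.15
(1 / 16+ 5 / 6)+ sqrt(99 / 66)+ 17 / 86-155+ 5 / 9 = -949549 / 6192+ sqrt(6) / 2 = -152.13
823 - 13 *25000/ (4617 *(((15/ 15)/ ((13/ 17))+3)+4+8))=200332673/ 244701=818.68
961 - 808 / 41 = 38593 / 41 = 941.29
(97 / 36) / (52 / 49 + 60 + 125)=4753 / 328212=0.01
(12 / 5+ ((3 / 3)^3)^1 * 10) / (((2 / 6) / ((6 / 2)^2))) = 1674 / 5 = 334.80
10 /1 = 10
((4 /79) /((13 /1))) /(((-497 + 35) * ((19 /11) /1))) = -2 /409773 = -0.00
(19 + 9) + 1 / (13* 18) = 6553 / 234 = 28.00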